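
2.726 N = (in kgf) 0.278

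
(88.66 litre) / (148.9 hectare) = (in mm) 5.954e-05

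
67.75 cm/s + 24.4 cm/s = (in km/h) 3.317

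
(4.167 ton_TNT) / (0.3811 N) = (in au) 0.3058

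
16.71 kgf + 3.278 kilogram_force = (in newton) 196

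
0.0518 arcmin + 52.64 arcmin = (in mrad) 15.33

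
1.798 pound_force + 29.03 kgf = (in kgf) 29.85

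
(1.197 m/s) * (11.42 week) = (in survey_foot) 2.712e+07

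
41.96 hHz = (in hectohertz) 41.96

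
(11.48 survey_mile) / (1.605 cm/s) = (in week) 1.903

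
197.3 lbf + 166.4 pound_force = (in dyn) 1.618e+08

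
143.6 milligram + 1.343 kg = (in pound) 2.961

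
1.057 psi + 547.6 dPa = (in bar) 0.07343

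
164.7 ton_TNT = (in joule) 6.891e+11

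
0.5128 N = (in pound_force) 0.1153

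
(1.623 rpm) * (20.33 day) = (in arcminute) 1.026e+09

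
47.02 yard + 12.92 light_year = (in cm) 1.222e+19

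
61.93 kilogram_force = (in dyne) 6.073e+07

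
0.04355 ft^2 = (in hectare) 4.046e-07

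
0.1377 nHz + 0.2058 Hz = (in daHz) 0.02058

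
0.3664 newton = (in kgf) 0.03736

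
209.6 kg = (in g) 2.096e+05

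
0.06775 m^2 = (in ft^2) 0.7293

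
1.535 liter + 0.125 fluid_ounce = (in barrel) 0.009678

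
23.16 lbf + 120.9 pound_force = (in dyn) 6.408e+07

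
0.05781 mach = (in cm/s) 1968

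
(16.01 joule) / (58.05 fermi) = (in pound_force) 6.2e+13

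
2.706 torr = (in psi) 0.05233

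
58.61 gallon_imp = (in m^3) 0.2664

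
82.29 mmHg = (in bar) 0.1097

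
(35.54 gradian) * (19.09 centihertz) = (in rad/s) 0.1066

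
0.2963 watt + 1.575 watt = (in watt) 1.871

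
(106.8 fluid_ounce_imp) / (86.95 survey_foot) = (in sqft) 0.001232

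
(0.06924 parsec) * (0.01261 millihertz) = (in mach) 7.912e+07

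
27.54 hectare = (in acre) 68.05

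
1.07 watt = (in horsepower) 0.001435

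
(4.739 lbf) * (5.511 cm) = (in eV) 7.251e+18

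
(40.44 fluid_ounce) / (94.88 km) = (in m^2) 1.26e-08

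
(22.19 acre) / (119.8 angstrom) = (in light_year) 0.0007923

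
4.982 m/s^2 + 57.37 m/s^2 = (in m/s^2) 62.35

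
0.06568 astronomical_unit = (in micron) 9.826e+15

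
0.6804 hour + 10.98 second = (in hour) 0.6835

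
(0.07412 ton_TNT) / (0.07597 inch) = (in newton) 1.607e+11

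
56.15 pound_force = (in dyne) 2.498e+07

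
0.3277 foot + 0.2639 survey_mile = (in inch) 1.672e+04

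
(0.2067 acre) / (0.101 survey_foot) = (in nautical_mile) 14.67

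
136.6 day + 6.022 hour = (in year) 0.3749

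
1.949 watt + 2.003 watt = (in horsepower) 0.0053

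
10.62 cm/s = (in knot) 0.2064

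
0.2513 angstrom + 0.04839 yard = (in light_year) 4.677e-18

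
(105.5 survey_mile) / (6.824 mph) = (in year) 0.001765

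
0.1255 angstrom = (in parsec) 4.067e-28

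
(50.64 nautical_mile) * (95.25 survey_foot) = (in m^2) 2.723e+06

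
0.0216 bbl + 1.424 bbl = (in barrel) 1.446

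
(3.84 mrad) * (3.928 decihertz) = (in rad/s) 0.001508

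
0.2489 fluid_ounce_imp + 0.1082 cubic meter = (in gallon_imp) 23.8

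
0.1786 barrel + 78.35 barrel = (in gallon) 3298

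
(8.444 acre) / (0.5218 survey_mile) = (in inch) 1602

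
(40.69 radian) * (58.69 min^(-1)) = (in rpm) 380.1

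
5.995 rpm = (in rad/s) 0.6278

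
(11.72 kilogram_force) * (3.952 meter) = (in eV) 2.835e+21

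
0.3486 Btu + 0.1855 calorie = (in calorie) 88.09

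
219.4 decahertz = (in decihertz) 2.194e+04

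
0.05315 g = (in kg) 5.315e-05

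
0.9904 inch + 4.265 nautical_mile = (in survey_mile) 4.908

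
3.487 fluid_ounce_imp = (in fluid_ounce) 3.35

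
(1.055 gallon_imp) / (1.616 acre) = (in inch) 2.887e-05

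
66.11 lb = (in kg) 29.99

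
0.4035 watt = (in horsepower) 0.0005411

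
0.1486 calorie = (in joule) 0.6217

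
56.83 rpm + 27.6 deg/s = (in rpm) 61.43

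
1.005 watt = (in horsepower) 0.001348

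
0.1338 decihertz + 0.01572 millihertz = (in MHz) 1.34e-08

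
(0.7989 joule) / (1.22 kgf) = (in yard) 0.07303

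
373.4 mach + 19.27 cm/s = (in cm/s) 1.271e+07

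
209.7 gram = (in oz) 7.397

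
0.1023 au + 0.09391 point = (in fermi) 1.53e+25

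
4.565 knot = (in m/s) 2.348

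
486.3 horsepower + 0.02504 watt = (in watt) 3.626e+05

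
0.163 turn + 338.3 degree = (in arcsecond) 1.429e+06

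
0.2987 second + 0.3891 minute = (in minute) 0.3941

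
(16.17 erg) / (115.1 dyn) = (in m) 0.001405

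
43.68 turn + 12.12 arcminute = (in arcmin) 9.435e+05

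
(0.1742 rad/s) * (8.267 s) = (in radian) 1.44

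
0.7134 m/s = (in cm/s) 71.34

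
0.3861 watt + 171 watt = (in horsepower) 0.2298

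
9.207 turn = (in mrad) 5.785e+04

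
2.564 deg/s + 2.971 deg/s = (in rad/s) 0.0966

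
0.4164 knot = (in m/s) 0.2142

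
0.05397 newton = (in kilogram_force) 0.005503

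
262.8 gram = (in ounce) 9.27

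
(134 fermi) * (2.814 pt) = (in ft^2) 1.432e-15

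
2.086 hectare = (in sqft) 2.245e+05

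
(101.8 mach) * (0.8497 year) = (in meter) 9.288e+11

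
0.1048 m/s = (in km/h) 0.3773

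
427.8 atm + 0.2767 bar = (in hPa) 4.337e+05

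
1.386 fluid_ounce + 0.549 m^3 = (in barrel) 3.453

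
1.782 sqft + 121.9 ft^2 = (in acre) 0.002839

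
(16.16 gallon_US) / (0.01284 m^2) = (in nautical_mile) 0.002572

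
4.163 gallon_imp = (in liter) 18.93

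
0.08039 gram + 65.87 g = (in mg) 6.595e+04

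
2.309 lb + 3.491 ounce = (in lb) 2.527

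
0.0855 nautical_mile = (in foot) 519.5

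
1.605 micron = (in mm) 0.001605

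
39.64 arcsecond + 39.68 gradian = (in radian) 0.6235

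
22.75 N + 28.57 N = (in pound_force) 11.54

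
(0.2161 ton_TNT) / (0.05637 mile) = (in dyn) 9.967e+11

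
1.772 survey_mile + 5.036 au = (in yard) 8.239e+11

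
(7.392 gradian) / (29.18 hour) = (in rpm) 1.056e-05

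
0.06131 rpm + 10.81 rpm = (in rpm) 10.87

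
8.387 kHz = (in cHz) 8.387e+05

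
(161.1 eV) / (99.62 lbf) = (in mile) 3.619e-23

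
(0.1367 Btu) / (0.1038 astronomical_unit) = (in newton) 9.288e-09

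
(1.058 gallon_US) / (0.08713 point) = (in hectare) 0.01303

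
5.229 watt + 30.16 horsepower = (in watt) 2.25e+04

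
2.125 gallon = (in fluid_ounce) 272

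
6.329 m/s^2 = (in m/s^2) 6.329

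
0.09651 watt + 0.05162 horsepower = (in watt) 38.59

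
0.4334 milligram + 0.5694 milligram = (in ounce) 3.537e-05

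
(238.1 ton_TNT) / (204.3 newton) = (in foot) 1.6e+10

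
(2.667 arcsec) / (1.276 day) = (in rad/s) 1.173e-10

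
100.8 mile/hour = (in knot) 87.59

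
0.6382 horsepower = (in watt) 475.9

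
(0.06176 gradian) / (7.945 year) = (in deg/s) 2.218e-10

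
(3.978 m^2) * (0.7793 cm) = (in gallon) 8.189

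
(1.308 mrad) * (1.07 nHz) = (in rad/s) 1.4e-12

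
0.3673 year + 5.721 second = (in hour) 3218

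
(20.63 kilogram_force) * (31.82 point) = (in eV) 1.417e+19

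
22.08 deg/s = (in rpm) 3.68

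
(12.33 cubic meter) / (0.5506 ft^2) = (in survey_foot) 790.8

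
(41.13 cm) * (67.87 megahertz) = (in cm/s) 2.791e+09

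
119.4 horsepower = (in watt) 8.904e+04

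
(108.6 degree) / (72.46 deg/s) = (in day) 1.735e-05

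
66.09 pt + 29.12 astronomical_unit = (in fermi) 4.356e+27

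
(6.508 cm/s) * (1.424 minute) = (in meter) 5.56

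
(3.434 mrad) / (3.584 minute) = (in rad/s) 1.597e-05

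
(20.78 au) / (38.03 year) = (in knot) 5038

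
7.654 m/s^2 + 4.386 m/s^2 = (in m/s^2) 12.04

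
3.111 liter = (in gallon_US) 0.8218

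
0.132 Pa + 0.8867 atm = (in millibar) 898.5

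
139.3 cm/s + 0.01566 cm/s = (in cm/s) 139.3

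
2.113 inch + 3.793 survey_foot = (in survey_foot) 3.969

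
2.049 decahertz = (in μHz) 2.049e+07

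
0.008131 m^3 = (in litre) 8.131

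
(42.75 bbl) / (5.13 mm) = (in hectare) 0.1325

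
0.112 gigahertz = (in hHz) 1.12e+06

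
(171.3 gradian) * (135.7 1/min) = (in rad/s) 6.086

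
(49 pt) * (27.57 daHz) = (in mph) 10.66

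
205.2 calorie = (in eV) 5.359e+21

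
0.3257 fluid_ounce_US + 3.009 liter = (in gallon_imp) 0.664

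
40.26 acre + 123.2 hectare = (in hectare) 139.5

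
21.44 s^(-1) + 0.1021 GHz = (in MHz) 102.1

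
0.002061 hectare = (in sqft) 221.8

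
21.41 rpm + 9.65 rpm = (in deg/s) 186.4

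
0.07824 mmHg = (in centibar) 0.01043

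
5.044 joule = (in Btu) 0.004781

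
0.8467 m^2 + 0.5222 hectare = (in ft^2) 5.622e+04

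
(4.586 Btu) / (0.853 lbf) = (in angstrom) 1.275e+13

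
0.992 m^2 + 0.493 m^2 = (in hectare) 0.0001485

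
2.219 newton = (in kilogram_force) 0.2263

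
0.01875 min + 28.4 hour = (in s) 1.022e+05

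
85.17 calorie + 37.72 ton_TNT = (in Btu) 1.496e+08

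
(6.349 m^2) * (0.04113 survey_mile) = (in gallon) 1.11e+05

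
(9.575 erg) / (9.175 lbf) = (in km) 2.346e-11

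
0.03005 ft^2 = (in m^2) 0.002792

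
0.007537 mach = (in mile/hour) 5.741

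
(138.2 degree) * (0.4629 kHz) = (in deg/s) 6.397e+04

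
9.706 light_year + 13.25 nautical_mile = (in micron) 9.183e+22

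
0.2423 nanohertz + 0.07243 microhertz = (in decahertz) 7.267e-09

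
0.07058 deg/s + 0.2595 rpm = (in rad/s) 0.02841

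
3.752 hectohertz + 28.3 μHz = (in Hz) 375.2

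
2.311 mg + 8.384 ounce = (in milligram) 2.377e+05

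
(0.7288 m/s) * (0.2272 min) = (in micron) 9.935e+06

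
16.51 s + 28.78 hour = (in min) 1727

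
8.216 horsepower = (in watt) 6127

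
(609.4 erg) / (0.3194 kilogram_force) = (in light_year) 2.056e-21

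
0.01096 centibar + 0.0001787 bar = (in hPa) 0.2883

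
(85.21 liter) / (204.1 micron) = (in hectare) 0.04175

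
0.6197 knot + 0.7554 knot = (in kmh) 2.547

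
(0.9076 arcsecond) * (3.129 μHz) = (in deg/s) 7.889e-10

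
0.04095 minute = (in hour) 0.0006825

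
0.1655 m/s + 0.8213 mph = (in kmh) 1.918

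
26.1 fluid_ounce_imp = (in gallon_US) 0.1959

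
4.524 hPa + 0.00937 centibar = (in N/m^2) 461.8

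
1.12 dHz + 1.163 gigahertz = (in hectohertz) 1.163e+07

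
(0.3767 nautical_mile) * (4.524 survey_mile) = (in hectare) 507.9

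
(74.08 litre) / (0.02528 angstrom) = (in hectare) 2.93e+06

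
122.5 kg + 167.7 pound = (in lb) 437.8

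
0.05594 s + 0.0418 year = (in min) 2.197e+04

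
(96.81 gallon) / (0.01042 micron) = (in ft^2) 3.786e+08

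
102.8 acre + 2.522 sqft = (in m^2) 4.16e+05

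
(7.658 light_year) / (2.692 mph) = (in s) 6.02e+16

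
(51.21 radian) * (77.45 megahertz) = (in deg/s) 2.272e+11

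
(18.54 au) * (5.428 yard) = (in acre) 3.402e+09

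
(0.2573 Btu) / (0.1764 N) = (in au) 1.029e-08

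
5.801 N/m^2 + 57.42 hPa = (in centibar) 5.748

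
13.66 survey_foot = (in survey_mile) 0.002587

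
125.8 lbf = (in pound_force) 125.8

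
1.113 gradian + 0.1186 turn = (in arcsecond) 1.573e+05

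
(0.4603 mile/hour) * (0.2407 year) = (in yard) 1.708e+06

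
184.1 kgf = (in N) 1805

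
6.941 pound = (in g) 3148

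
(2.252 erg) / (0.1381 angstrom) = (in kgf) 1663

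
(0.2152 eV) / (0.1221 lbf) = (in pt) 1.799e-16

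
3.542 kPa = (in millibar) 35.42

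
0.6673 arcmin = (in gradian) 0.01236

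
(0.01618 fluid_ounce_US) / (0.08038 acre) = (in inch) 5.791e-08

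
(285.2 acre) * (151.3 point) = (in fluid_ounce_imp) 2.168e+09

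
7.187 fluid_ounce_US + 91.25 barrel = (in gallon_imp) 3191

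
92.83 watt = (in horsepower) 0.1245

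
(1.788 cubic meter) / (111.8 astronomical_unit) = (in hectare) 1.069e-17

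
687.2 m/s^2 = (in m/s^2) 687.2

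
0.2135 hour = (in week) 0.001271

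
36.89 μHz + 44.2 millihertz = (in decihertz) 0.4424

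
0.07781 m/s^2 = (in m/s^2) 0.07781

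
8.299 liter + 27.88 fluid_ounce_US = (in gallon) 2.41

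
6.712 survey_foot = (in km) 0.002046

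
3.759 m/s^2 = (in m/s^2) 3.759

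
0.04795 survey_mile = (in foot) 253.2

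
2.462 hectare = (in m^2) 2.462e+04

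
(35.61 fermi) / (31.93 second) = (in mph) 2.495e-15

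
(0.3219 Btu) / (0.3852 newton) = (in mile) 0.5478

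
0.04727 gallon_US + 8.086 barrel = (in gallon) 339.7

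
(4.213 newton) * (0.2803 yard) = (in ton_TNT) 2.581e-10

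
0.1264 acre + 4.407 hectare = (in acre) 11.02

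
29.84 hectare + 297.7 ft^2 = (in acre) 73.74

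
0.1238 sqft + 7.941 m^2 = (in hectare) 0.0007953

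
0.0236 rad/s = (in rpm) 0.2254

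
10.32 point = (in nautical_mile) 1.966e-06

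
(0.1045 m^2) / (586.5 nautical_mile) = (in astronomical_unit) 6.431e-19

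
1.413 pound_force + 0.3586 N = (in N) 6.644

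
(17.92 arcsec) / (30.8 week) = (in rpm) 4.454e-11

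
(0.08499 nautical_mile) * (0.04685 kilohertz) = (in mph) 1.65e+04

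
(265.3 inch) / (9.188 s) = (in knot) 1.426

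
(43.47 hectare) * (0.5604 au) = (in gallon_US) 9.627e+18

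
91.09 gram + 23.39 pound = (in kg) 10.7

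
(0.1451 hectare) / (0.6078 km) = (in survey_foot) 7.832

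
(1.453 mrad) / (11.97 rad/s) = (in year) 3.849e-12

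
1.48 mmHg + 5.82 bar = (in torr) 4367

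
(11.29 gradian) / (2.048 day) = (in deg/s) 5.742e-05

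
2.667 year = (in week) 139.1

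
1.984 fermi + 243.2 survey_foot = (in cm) 7413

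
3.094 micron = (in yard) 3.384e-06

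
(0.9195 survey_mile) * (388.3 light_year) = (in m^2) 5.436e+21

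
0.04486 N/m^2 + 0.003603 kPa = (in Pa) 3.648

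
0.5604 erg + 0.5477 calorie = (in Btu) 0.002172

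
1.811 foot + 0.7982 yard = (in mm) 1282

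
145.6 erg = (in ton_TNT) 3.48e-15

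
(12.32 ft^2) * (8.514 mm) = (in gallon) 2.574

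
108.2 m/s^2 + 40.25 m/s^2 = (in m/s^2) 148.4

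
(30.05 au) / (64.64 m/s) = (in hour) 1.932e+07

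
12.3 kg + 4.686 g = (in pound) 27.13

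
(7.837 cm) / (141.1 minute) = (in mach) 2.719e-08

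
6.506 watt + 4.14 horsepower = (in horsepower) 4.149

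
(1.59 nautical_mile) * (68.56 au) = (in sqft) 3.251e+17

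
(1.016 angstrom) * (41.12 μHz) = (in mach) 1.227e-17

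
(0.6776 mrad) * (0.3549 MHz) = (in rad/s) 240.5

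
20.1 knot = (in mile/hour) 23.13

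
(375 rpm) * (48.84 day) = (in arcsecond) 3.418e+13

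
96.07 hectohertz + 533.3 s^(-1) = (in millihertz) 1.014e+07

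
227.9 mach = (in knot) 1.508e+05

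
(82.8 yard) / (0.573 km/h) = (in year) 1.508e-05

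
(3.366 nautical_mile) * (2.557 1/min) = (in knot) 516.4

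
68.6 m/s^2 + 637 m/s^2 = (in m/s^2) 705.6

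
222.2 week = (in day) 1555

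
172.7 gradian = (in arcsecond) 5.595e+05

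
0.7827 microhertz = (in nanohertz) 782.7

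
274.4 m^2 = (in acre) 0.06781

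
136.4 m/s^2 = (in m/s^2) 136.4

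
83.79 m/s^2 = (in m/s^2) 83.79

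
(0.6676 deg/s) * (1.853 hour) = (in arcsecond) 1.603e+07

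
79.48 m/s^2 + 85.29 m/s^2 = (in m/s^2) 164.8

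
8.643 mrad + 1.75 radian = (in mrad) 1759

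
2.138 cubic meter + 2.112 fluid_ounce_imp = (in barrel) 13.45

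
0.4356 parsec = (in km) 1.344e+13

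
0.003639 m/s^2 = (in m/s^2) 0.003639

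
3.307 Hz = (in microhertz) 3.307e+06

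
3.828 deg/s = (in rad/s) 0.06681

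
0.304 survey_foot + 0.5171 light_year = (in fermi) 4.892e+30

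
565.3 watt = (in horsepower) 0.7581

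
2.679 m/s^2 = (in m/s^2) 2.679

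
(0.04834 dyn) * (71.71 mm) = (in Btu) 3.286e-11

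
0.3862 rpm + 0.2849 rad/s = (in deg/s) 18.64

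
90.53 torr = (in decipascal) 1.207e+05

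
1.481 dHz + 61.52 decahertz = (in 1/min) 3.692e+04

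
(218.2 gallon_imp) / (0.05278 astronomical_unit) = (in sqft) 1.352e-09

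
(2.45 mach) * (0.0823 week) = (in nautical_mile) 2.242e+04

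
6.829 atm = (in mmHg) 5190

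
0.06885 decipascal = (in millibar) 6.885e-05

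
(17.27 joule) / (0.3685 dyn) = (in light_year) 4.954e-10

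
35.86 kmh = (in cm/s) 996.1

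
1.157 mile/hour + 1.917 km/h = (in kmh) 3.779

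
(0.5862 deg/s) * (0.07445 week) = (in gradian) 2.933e+04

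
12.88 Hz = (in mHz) 1.288e+04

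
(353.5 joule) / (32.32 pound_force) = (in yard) 2.689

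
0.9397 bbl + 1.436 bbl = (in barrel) 2.376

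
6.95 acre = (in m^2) 2.813e+04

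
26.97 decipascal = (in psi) 0.0003912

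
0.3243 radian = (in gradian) 20.65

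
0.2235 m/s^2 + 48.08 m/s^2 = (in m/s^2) 48.3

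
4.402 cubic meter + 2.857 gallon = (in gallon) 1166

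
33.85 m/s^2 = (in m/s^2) 33.85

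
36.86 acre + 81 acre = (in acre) 117.9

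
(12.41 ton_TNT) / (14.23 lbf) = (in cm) 8.203e+10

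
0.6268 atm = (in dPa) 6.351e+05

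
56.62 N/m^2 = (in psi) 0.008212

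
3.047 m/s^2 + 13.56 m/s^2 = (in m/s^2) 16.61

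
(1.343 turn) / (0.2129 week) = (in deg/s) 0.003755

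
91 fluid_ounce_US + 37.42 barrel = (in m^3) 5.952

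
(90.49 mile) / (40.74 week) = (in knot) 0.01149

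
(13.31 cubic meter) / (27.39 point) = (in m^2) 1377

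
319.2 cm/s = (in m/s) 3.192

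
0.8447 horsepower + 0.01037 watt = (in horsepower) 0.8447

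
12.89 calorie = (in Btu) 0.05112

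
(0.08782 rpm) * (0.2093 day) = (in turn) 26.47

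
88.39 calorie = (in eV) 2.308e+21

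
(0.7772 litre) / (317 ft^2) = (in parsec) 8.552e-22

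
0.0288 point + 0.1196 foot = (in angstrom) 3.646e+08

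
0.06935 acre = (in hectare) 0.02806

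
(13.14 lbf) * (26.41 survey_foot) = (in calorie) 112.5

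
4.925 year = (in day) 1798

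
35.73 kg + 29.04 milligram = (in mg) 3.573e+07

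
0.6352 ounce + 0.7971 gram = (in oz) 0.6633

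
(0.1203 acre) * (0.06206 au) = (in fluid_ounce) 1.528e+17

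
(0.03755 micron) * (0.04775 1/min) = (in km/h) 1.076e-10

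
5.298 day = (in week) 0.7569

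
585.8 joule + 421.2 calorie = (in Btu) 2.226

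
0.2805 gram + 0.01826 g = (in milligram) 298.8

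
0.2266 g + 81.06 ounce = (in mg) 2.298e+06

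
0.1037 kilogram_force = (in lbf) 0.2286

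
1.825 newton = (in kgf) 0.1861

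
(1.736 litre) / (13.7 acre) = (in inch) 1.233e-06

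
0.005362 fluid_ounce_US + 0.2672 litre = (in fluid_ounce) 9.04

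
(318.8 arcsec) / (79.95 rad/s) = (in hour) 5.37e-09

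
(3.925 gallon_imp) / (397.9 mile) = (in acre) 6.886e-12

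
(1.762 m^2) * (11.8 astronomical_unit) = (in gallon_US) 8.217e+14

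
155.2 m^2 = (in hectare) 0.01552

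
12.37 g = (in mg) 1.237e+04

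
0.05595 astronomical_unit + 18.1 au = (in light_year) 0.0002871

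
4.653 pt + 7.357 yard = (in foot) 22.08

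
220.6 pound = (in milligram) 1.001e+08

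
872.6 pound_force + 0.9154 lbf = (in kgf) 396.2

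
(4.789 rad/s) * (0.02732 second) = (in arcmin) 449.8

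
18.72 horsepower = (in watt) 1.396e+04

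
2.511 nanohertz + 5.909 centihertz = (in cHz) 5.909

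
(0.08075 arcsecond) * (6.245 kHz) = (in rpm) 0.02335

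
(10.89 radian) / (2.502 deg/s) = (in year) 7.908e-06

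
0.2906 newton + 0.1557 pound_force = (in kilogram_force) 0.1003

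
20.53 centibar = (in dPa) 2.053e+05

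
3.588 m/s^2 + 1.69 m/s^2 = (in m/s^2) 5.278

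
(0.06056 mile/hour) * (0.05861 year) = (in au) 3.345e-07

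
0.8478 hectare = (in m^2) 8478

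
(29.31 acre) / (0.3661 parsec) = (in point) 2.976e-08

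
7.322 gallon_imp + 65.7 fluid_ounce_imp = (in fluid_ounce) 1189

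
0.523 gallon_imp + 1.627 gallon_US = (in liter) 8.536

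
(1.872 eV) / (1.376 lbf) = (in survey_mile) 3.045e-23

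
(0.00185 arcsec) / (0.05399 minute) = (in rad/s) 2.769e-09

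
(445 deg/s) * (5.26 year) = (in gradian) 8.202e+10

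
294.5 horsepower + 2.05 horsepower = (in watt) 2.211e+05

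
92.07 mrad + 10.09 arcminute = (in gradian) 6.048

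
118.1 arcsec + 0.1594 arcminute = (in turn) 9.851e-05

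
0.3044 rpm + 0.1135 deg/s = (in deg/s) 1.94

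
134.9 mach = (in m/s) 4.593e+04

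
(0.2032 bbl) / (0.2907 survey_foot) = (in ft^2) 3.925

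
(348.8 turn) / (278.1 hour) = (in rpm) 0.0209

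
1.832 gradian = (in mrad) 28.78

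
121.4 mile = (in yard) 2.137e+05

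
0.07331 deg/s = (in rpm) 0.01222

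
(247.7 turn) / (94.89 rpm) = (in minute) 2.61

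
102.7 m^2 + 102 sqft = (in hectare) 0.01122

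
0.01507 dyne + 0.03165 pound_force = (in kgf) 0.01436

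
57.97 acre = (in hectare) 23.46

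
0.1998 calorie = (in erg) 8.36e+06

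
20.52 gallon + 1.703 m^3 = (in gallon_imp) 391.7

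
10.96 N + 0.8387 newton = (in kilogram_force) 1.203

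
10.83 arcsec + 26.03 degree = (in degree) 26.03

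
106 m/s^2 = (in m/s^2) 106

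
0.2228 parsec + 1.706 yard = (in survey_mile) 4.272e+12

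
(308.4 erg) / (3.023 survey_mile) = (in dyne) 0.0006339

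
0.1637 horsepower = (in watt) 122.1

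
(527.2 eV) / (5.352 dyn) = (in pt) 4.474e-09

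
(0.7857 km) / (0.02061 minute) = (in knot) 1235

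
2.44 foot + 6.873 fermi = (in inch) 29.28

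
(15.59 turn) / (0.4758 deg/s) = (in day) 0.1365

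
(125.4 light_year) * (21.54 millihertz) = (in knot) 4.967e+16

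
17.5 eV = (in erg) 2.804e-11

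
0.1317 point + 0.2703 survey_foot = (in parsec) 2.672e-18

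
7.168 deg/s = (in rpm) 1.195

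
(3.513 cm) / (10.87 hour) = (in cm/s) 8.977e-05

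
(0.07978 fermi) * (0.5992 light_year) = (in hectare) 4.523e-05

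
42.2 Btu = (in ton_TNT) 1.064e-05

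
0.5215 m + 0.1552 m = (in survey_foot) 2.22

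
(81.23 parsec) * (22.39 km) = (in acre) 1.387e+19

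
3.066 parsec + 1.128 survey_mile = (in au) 6.324e+05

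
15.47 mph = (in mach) 0.02031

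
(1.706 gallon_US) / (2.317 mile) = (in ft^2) 1.864e-05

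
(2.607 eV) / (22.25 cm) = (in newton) 1.877e-18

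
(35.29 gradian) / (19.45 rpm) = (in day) 3.15e-06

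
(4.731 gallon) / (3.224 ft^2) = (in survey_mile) 3.715e-05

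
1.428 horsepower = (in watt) 1065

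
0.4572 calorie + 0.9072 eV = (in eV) 1.194e+19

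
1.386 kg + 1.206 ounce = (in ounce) 50.1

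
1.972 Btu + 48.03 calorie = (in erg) 2.282e+10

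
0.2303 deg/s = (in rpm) 0.03838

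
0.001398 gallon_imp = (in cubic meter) 6.355e-06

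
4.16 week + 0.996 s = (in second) 2.516e+06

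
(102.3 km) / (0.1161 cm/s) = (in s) 8.811e+07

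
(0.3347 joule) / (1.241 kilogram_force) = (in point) 77.96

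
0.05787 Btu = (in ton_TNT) 1.459e-08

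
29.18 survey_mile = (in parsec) 1.522e-12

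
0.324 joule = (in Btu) 0.0003071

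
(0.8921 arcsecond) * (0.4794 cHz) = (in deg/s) 1.188e-06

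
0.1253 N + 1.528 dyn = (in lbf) 0.02817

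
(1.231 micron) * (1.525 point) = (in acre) 1.636e-13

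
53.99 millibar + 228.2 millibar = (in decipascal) 2.822e+05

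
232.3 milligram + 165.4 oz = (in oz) 165.4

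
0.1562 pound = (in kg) 0.07085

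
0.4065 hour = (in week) 0.00242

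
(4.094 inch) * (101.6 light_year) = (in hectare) 9.995e+12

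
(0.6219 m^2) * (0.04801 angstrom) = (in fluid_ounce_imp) 1.051e-07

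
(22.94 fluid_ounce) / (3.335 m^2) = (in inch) 0.008009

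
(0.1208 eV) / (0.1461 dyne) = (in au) 8.855e-26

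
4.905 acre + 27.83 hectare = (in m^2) 2.981e+05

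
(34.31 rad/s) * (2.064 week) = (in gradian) 2.727e+09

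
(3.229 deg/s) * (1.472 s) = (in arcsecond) 1.711e+04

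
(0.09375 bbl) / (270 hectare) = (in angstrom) 55.2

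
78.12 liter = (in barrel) 0.4914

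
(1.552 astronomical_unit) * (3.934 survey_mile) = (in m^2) 1.47e+15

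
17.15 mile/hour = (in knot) 14.9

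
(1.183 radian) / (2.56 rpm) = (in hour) 0.001226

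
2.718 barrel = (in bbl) 2.718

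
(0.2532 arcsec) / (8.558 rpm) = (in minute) 2.283e-08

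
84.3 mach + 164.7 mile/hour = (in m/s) 2.878e+04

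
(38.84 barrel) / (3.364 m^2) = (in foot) 6.022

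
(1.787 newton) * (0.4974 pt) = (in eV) 1.957e+15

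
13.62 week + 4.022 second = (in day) 95.34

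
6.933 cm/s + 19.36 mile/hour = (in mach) 0.02562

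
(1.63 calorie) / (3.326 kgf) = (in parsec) 6.776e-18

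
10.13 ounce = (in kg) 0.2872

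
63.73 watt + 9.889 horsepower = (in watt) 7438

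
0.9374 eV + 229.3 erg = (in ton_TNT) 5.48e-15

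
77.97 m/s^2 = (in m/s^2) 77.97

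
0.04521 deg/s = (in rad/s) 0.0007891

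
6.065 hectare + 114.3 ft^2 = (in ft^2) 6.529e+05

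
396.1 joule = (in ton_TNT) 9.467e-08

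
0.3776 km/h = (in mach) 0.000308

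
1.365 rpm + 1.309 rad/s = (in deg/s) 83.19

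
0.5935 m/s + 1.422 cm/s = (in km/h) 2.188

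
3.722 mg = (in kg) 3.722e-06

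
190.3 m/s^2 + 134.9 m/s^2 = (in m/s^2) 325.2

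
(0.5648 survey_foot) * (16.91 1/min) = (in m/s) 0.04852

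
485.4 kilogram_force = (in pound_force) 1070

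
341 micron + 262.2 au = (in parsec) 0.001271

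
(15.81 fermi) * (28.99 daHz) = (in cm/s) 4.583e-10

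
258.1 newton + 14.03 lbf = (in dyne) 3.205e+07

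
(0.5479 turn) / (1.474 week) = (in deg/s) 0.0002213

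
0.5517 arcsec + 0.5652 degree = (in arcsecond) 2035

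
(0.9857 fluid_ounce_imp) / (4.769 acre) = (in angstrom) 14.51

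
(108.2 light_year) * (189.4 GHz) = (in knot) 3.769e+29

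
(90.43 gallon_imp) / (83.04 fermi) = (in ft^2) 5.329e+13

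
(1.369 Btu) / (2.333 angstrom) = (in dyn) 6.191e+17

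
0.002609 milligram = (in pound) 5.752e-09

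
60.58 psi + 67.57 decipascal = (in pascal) 4.177e+05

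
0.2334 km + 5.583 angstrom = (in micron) 2.334e+08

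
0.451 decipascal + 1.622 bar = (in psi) 23.53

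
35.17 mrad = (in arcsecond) 7254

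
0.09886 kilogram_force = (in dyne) 9.695e+04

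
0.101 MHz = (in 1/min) 6.06e+06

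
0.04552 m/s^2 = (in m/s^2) 0.04552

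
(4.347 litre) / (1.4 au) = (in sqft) 2.234e-13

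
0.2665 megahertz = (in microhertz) 2.665e+11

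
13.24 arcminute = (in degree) 0.2207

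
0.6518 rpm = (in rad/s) 0.06826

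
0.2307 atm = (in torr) 175.3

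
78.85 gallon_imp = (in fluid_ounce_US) 1.212e+04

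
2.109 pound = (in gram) 956.6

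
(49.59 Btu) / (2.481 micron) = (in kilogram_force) 2.15e+09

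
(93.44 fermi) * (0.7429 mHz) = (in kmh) 2.499e-16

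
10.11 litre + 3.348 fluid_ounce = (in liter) 10.21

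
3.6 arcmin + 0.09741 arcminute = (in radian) 0.001076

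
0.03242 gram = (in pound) 7.147e-05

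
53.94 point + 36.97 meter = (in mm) 3.699e+04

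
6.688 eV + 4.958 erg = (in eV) 3.095e+12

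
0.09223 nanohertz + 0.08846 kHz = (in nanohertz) 8.846e+10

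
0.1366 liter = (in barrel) 0.0008592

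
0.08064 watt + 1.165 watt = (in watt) 1.246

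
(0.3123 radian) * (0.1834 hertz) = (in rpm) 0.5469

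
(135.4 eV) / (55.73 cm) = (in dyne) 3.893e-12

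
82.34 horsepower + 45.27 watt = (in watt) 6.145e+04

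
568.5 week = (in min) 5.73e+06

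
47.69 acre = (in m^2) 1.93e+05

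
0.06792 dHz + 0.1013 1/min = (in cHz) 0.848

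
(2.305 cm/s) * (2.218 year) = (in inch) 6.348e+07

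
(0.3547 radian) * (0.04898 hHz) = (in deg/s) 99.54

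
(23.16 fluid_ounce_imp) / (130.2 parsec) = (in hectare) 1.638e-26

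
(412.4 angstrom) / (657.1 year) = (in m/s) 1.99e-18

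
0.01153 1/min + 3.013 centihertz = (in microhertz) 3.032e+04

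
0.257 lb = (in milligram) 1.166e+05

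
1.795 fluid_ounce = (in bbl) 0.0003339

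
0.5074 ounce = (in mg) 1.438e+04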